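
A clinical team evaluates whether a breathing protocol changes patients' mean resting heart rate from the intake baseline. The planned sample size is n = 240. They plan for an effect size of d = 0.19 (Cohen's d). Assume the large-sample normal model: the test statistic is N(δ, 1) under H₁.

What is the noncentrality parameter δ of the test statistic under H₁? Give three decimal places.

δ ≈ 2.943

The noncentrality parameter scales effect size by the design's sample-size factor: δ = d·√n = 0.19 × √240 = 2.9435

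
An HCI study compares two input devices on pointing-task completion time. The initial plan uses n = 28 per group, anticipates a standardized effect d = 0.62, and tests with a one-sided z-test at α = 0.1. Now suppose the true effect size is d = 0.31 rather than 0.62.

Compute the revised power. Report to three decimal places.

Power ≈ 0.452

With d = 0.31: δ = d·√(n/2) = 0.31 × √(28/2) = 1.1599. Critical value z_{0.1} = 1.282.
Revised power = P(Z > 1.282 − δ) = Φ(-0.122) = 0.4516.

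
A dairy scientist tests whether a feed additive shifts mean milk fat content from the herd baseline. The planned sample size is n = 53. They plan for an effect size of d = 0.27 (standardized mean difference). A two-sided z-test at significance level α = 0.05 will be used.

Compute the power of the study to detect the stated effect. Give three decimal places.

Power ≈ 0.502

Noncentrality parameter: δ = d·√n = 0.27 × √53 = 1.9656
Critical value for a two-sided test at α = 0.05: z_{α/2} = 1.960.
Power = Φ(δ − 1.960) + Φ(−δ − 1.960) = Φ(0.006) + Φ(-3.926) = 0.5023 + 0.0000 = 0.5023.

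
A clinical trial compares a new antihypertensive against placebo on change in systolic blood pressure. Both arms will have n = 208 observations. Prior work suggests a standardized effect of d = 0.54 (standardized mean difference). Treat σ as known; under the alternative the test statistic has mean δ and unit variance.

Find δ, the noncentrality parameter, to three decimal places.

The noncentrality parameter scales effect size by the design's sample-size factor: δ = d·√(n/2) = 0.54 × √(208/2) = 5.5069

δ ≈ 5.507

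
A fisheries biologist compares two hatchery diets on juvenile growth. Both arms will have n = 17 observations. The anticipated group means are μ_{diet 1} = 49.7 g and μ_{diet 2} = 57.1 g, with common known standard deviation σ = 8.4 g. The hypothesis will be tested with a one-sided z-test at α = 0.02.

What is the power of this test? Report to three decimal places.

Standardized effect: d = |μ_{diet 1} − μ_{diet 2}| / σ = |49.7 − 57.1| / 8.4 = 0.8810
Noncentrality parameter: δ = d·√(n/2) = 0.8810 × √(17/2) = 2.5684
One-sided α = 0.02 → critical value z_{0.02} = 2.054.
Power = P(Z > 2.054 − δ) = Φ(0.515) = 0.6966.

Power ≈ 0.697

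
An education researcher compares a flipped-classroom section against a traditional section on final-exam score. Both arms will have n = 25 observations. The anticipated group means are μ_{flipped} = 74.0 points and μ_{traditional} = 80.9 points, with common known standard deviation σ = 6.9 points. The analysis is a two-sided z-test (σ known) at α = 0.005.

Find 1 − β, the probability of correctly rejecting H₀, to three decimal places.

Power ≈ 0.767

Standardized effect: d = |μ_{flipped} − μ_{traditional}| / σ = |74.0 − 80.9| / 6.9 = 1.0000
Noncentrality parameter: δ = d·√(n/2) = 1.0000 × √(25/2) = 3.5355
Two-sided α = 0.005 → critical value z_{0.0025} = 2.807.
Power = Φ(δ − 2.807) + Φ(−δ − 2.807) = Φ(0.729) + Φ(-6.343) = 0.7668 + 0.0000 = 0.7668.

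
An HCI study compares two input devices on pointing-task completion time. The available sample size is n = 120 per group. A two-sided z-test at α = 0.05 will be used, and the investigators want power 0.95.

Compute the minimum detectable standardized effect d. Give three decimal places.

Required noncentrality: δ = z_{0.025} + z_{0.05} = 1.960 + 1.645 = 3.605.
(The second rejection-region term Φ(−δ − z_{α/2}) is negligible and dropped.)
δ = d·√(n/2) ⇒ d = δ/√(n/2) = 3.605/√(120/2) = 0.4654.

d ≈ 0.465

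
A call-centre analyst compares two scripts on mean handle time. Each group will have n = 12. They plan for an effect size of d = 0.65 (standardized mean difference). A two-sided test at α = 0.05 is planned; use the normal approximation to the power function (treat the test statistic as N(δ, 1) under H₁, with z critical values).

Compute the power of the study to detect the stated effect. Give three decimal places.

Noncentrality parameter: δ = d·√(n/2) = 0.65 × √(12/2) = 1.5922
Critical value for a two-sided test at α = 0.05: z_{α/2} = 1.960.
Power = Φ(δ − 1.960) + Φ(−δ − 1.960) = Φ(-0.368) + Φ(-3.552) = 0.3565 + 0.0002 = 0.3567.

Power ≈ 0.357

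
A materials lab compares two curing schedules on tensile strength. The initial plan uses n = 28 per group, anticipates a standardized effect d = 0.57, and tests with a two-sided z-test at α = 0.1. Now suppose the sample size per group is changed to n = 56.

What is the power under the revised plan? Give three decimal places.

With n = 56 per group: δ = d·√(n/2) = 0.57 × √(56/2) = 3.0162. Critical value z_{0.05} = 1.645.
Revised power = Φ(δ − 1.645) + Φ(−δ − 1.645) = Φ(1.371) + Φ(-4.661) = 0.9149 + 0.0000 = 0.9149.

Power ≈ 0.915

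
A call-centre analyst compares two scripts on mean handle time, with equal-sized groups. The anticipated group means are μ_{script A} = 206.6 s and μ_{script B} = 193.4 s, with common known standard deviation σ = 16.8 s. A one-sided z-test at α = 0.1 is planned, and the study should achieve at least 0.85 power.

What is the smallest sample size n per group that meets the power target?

n = 18 per group

Standardized effect: d = |μ_{script A} − μ_{script B}| / σ = |206.6 − 193.4| / 16.8 = 0.7857
For power 0.85 need Φ(δ − z_{0.1}) = 0.85, so δ = z_{0.1} + z_{0.15} = 1.282 + 1.036 = 2.318.
δ = d·√(n/2) ⇒ n = 2(δ/d)² = 2 × (2.318 / 0.7857)² = 17.41.
Rounding up, n = 18 per group.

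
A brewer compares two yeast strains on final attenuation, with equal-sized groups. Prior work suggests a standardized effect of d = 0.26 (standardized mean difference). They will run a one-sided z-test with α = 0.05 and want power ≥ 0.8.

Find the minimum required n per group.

n = 183 per group

For power 0.8 need Φ(δ − z_{0.05}) = 0.8, so δ = z_{0.05} + z_{0.20} = 1.645 + 0.842 = 2.486.
δ = d·√(n/2) ⇒ n = 2(δ/d)² = 2 × (2.486 / 0.26)² = 182.92.
Rounding up, n = 183 per group.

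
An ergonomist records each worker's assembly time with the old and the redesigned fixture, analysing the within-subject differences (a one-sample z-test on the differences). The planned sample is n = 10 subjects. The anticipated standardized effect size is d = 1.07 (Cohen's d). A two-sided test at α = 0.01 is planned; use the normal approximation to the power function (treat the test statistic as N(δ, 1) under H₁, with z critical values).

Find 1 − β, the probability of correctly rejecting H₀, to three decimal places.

Power ≈ 0.790

Noncentrality parameter: δ = d·√n = 1.07 × √10 = 3.3836
Two-sided α = 0.01 → critical value z_{0.005} = 2.576.
Power = Φ(δ − 2.576) + Φ(−δ − 2.576) = Φ(0.808) + Φ(-5.959) = 0.7904 + 0.0000 = 0.7904.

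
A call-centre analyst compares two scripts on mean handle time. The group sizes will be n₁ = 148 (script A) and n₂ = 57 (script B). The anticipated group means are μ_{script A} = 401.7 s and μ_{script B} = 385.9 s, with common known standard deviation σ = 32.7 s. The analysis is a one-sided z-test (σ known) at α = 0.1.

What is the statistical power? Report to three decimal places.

Standardized effect: d = |μ_{script A} − μ_{script B}| / σ = |401.7 − 385.9| / 32.7 = 0.4832
Noncentrality parameter: δ = d / √(1/n₁ + 1/n₂) = 0.4832 / √(1/148 + 1/57) = 3.0996
One-sided α = 0.1 → critical value z_{0.1} = 1.282.
Power = P(Z > 1.282 − δ) = Φ(1.818) = 0.9655.

Power ≈ 0.965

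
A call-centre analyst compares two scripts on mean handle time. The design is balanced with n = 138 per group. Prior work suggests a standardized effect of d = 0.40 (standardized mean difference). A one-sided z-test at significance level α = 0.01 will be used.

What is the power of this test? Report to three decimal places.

Power ≈ 0.840

Noncentrality parameter: δ = d·√(n/2) = 0.40 × √(138/2) = 3.3226
Critical value for a one-sided test at α = 0.01: z_α = 2.326.
Power = P(Z > 2.326 − δ) = Φ(0.996) = 0.8404.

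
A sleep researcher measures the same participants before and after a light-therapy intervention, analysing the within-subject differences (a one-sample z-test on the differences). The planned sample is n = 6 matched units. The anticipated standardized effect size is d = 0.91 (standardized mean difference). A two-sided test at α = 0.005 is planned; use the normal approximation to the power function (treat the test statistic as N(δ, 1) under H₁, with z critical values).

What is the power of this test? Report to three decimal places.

Power ≈ 0.282

Noncentrality parameter: δ = d·√n = 0.91 × √6 = 2.2290
Two-sided α = 0.005 → critical value z_{0.0025} = 2.807.
Power = Φ(δ − 2.807) + Φ(−δ − 2.807) = Φ(-0.578) + Φ(-5.036) = 0.2816 + 0.0000 = 0.2816.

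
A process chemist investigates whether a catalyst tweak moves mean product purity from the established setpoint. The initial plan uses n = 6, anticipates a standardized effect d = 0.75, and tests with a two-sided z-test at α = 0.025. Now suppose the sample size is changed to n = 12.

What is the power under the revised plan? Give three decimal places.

Power ≈ 0.639

With n = 12: δ = d·√n = 0.75 × √12 = 2.5981. Critical value z_{0.0125} = 2.241.
Revised power = Φ(δ − 2.241) + Φ(−δ − 2.241) = Φ(0.357) + Φ(-4.839) = 0.6393 + 0.0000 = 0.6393.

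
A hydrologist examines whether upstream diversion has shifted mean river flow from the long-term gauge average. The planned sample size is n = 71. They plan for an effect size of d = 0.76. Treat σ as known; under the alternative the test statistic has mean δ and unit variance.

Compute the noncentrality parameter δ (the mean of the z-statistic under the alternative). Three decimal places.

δ = d·√n = 0.76 × √71 = 6.4039

δ ≈ 6.404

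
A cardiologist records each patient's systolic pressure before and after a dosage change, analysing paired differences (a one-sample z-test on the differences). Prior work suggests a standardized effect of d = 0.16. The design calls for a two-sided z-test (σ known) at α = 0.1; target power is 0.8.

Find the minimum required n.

For power 0.8 need Φ(δ − z_{0.05}) = 0.8, so δ = z_{0.05} + z_{0.20} = 1.645 + 0.842 = 2.486.
(For δ > 0 the lower-tail rejection region contributes negligibly to power, so the one-term inversion is standard.)
δ = d·√n ⇒ n = (δ/d)² = (2.486 / 0.16)² = 241.51.
Round up to the next whole unit.

n = 242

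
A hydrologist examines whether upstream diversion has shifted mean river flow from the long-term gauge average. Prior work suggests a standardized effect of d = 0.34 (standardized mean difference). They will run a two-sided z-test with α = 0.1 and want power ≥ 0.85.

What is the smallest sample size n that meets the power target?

For power 0.85 need Φ(δ − z_{0.05}) = 0.85, so δ = z_{0.05} + z_{0.15} = 1.645 + 1.036 = 2.681.
(Ignoring the negligible lower-tail rejection probability gives the usual closed-form inversion.)
δ = d·√n ⇒ n = (δ/d)² = (2.681 / 0.34)² = 62.19.
Round up to the next whole unit.

n = 63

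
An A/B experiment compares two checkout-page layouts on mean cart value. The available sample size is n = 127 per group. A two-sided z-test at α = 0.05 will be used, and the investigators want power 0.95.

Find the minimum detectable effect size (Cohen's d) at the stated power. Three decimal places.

Required noncentrality: δ = z_{0.025} + z_{0.05} = 1.960 + 1.645 = 3.605.
(Lower-tail contribution to power is negligible for δ > 0.)
δ = d·√(n/2) ⇒ d = δ/√(n/2) = 3.605/√(127/2) = 0.4524.

d ≈ 0.452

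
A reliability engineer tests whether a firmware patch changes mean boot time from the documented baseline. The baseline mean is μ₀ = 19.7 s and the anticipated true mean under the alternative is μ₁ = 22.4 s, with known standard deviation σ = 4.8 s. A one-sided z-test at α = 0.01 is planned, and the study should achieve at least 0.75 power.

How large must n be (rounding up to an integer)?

Standardized effect: d = |μ₁ − μ₀| / σ = |22.4 − 19.7| / 4.8 = 0.5625
For power 0.75 need Φ(δ − z_{0.01}) = 0.75, so δ = z_{0.01} + z_{0.25} = 2.326 + 0.674 = 3.001.
δ = d·√n ⇒ n = (δ/d)² = (3.001 / 0.5625)² = 28.46.
Round up to the next whole unit.

n = 29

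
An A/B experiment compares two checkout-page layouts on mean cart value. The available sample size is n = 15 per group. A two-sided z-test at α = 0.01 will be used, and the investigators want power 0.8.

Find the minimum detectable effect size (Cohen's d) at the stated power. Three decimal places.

d ≈ 1.248

Required noncentrality: δ = z_{0.005} + z_{0.20} = 2.576 + 0.842 = 3.417.
(The second rejection-region term Φ(−δ − z_{α/2}) is negligible and dropped.)
δ = d·√(n/2) ⇒ d = δ/√(n/2) = 3.417/√(15/2) = 1.2479.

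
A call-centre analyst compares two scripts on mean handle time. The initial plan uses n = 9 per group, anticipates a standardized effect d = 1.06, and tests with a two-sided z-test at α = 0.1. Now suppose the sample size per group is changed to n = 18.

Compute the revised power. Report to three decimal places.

Power ≈ 0.938

With n = 18 per group: δ = d·√(n/2) = 1.06 × √(18/2) = 3.1800. Critical value z_{0.05} = 1.645.
Revised power = Φ(δ − 1.645) + Φ(−δ − 1.645) = Φ(1.535) + Φ(-4.825) = 0.9376 + 0.0000 = 0.9376.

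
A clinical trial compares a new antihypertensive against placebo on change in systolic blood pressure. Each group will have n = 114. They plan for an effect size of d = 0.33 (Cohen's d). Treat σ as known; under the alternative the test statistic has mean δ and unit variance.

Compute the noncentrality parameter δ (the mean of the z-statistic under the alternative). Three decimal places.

δ ≈ 2.491

The noncentrality parameter scales effect size by the design's sample-size factor: δ = d·√(n/2) = 0.33 × √(114/2) = 2.4914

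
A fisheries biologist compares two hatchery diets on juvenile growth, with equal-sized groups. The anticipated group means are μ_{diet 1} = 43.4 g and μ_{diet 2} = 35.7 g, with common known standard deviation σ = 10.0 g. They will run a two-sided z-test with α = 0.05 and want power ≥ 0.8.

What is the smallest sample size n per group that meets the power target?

Standardized effect: d = |μ_{diet 1} − μ_{diet 2}| / σ = |43.4 − 35.7| / 10.0 = 0.7700
Set Φ(δ − 1.960) = 0.8; then δ − 1.960 = Φ⁻¹(0.8) = 0.842, giving δ = 2.802.
(Ignoring the negligible lower-tail rejection probability gives the usual closed-form inversion.)
δ = d·√(n/2) ⇒ n = 2(δ/d)² = 2 × (2.802 / 0.7700)² = 26.48.
Rounding up, n = 27 per group.

n = 27 per group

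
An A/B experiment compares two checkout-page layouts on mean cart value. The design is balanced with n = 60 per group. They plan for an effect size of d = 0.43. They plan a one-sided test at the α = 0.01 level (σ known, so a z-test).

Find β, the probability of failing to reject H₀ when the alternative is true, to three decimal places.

Noncentrality parameter: δ = d·√(n/2) = 0.43 × √(60/2) = 2.3552
One-sided α = 0.01 → critical value z_{0.01} = 2.326.
Power = Φ(δ − 2.326) = Φ(0.029) = 0.5115.
Type II error: β = 1 − power = 1 − 0.5115 = 0.4885.

β ≈ 0.488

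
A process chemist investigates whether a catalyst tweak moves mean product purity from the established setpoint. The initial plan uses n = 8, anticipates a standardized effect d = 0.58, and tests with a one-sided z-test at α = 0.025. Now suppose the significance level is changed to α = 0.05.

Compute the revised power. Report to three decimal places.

δ = d·√n = 0.58 × √8 = 1.6405 (unchanged). New critical value: z_{0.05} = 1.645.
Revised power = Φ(δ − 1.645) = Φ(-0.004) = 0.4983.

Power ≈ 0.498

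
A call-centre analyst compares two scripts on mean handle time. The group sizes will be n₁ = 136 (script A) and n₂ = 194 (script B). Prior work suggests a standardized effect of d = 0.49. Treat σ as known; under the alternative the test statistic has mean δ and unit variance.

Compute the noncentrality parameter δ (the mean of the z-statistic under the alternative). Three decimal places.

δ = d / √(1/n₁ + 1/n₂) = 0.49 / √(1/136 + 1/194) = 4.3814

δ ≈ 4.381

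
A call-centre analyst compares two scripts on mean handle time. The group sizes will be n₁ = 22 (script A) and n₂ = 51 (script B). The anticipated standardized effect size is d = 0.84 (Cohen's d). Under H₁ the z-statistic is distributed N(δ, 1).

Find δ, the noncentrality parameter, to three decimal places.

The noncentrality parameter scales effect size by the design's sample-size factor: δ = d / √(1/n₁ + 1/n₂) = 0.84 / √(1/22 + 1/51) = 3.2932

δ ≈ 3.293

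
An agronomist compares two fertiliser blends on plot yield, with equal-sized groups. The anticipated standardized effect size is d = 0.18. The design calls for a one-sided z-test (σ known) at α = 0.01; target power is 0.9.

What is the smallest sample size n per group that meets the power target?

For power 0.9 need Φ(δ − z_{0.01}) = 0.9, so δ = z_{0.01} + z_{0.10} = 2.326 + 1.282 = 3.608.
δ = d·√(n/2) ⇒ n = 2(δ/d)² = 2 × (3.608 / 0.18)² = 803.51.
Round up to the next whole unit.

n = 804 per group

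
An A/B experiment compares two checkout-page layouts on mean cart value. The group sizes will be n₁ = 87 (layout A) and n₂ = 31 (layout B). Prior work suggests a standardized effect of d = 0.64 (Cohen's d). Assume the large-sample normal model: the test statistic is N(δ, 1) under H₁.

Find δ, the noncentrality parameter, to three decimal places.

δ ≈ 3.060

δ = d / √(1/n₁ + 1/n₂) = 0.64 / √(1/87 + 1/31) = 3.0597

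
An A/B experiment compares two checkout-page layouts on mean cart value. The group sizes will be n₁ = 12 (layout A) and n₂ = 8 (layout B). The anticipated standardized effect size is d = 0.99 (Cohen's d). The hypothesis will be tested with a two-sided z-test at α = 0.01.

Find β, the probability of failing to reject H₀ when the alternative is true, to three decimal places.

Noncentrality parameter: δ = d / √(1/n₁ + 1/n₂) = 0.99 / √(1/12 + 1/8) = 2.1690
Critical value for a two-sided test at α = 0.01: z_{α/2} = 2.576.
Power = Φ(δ − 2.576) + Φ(−δ − 2.576) = Φ(-0.407) + Φ(-4.745) = 0.3421 + 0.0000 = 0.3421.
Type II error: β = 1 − power = 1 − 0.3421 = 0.6579.

β ≈ 0.658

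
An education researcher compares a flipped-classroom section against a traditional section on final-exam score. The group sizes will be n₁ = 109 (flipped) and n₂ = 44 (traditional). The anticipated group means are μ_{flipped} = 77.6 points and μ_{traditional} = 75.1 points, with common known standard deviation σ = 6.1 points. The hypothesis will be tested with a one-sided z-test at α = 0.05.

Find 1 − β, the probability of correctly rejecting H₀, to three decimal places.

Standardized effect: d = |μ_{flipped} − μ_{traditional}| / σ = |77.6 − 75.1| / 6.1 = 0.4098
Noncentrality parameter: δ = d / √(1/n₁ + 1/n₂) = 0.4098 / √(1/109 + 1/44) = 2.2946
Critical value for a one-sided test at α = 0.05: z_α = 1.645.
Power = Φ(δ − 1.645) = Φ(0.650) = 0.7421.

Power ≈ 0.742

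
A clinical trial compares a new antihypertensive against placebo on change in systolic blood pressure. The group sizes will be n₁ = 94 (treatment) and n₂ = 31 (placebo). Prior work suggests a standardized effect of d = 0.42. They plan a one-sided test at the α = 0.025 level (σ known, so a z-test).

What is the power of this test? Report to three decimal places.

Power ≈ 0.527

Noncentrality parameter: λ = d / √(1/n₁ + 1/n₂) = 0.42 / √(1/94 + 1/31) = 2.0279
Critical value for a one-sided test at α = 0.025: z_α = 1.960.
Power = Φ(λ − 1.960) = Φ(0.068) = 0.5271.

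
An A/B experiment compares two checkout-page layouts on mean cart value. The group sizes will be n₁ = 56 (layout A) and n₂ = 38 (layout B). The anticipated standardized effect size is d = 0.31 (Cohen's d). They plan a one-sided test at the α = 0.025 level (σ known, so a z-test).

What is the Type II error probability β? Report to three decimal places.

β ≈ 0.686

Noncentrality parameter: δ = d / √(1/n₁ + 1/n₂) = 0.31 / √(1/56 + 1/38) = 1.4750
One-sided α = 0.025 → critical value z_{0.025} = 1.960.
Power = Φ(δ − 1.960) = Φ(-0.485) = 0.3138.
Type II error: β = 1 − power = 1 − 0.3138 = 0.6862.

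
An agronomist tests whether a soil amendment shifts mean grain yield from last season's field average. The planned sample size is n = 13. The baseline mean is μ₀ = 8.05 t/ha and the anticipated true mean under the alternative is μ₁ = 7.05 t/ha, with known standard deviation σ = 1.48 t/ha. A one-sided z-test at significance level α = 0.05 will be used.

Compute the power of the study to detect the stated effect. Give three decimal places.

Standardized effect: d = |μ₁ − μ₀| / σ = |7.05 − 8.05| / 1.48 = 0.6757
Noncentrality parameter: δ = d·√n = 0.6757 × √13 = 2.4362
One-sided α = 0.05 → critical value z_{0.05} = 1.645.
Power = Φ(δ − 1.645) = Φ(0.791) = 0.7856.

Power ≈ 0.786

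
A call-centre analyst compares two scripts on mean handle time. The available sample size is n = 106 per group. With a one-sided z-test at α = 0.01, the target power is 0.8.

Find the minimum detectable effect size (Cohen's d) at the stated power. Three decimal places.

Required noncentrality: δ = z_{0.01} + z_{0.20} = 2.326 + 0.842 = 3.168.
δ = d·√(n/2) ⇒ d = δ/√(n/2) = 3.168/√(106/2) = 0.4352.

d ≈ 0.435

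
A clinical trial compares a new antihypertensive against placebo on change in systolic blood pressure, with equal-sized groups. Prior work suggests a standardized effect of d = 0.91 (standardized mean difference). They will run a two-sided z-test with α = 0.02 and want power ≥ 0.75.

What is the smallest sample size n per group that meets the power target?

For power 0.75 need Φ(δ − z_{0.01}) = 0.75, so δ = z_{0.01} + z_{0.25} = 2.326 + 0.674 = 3.001.
(For δ > 0 the lower-tail rejection region contributes negligibly to power, so the one-term inversion is standard.)
δ = d·√(n/2) ⇒ n = 2(δ/d)² = 2 × (3.001 / 0.91)² = 21.75.
Round up to the next whole unit.

n = 22 per group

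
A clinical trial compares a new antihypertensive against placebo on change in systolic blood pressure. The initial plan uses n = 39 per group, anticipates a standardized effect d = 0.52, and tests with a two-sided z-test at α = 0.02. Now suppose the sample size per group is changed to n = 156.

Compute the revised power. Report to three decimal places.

Power ≈ 0.988

With n = 156 per group: δ = d·√(n/2) = 0.52 × √(156/2) = 4.5925. Critical value z_{0.01} = 2.326.
Revised power = Φ(δ − 2.326) + Φ(−δ − 2.326) = Φ(2.266) + Φ(-6.919) = 0.9883 + 0.0000 = 0.9883.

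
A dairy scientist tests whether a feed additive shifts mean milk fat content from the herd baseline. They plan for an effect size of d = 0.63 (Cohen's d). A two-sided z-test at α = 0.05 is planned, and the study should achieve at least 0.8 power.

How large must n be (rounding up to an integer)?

Set Φ(δ − 1.960) = 0.8; then δ − 1.960 = Φ⁻¹(0.8) = 0.842, giving δ = 2.802.
(The Φ(−δ − z_{α/2}) term is vanishingly small for δ > 0 and is dropped in the standard sample-size formula.)
δ = d·√n ⇒ n = (δ/d)² = (2.802 / 0.63)² = 19.78.
Rounding up, n = 20.

n = 20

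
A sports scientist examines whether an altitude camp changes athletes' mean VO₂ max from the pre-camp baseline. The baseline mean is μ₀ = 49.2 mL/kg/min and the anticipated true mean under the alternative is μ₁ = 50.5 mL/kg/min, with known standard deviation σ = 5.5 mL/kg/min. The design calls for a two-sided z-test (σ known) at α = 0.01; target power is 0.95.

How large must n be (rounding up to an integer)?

Standardized effect: d = |μ₁ − μ₀| / σ = |50.5 − 49.2| / 5.5 = 0.2364
For power 0.95 need Φ(δ − z_{0.005}) = 0.95, so δ = z_{0.005} + z_{0.05} = 2.576 + 1.645 = 4.221.
(The Φ(−δ − z_{α/2}) term is vanishingly small for δ > 0 and is dropped in the standard sample-size formula.)
δ = d·√n ⇒ n = (δ/d)² = (4.221 / 0.2364)² = 318.86.
Round up to the next whole unit.

n = 319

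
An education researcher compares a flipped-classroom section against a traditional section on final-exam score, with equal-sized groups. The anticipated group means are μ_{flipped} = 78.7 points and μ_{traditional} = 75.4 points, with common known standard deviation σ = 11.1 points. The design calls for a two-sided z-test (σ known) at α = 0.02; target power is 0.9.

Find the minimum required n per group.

n = 295 per group

Standardized effect: d = |μ_{flipped} − μ_{traditional}| / σ = |78.7 − 75.4| / 11.1 = 0.2973
For power 0.9 need Φ(δ − z_{0.01}) = 0.9, so δ = z_{0.01} + z_{0.10} = 2.326 + 1.282 = 3.608.
(For δ > 0 the lower-tail rejection region contributes negligibly to power, so the one-term inversion is standard.)
δ = d·√(n/2) ⇒ n = 2(δ/d)² = 2 × (3.608 / 0.2973)² = 294.55.
Round up to the next whole unit.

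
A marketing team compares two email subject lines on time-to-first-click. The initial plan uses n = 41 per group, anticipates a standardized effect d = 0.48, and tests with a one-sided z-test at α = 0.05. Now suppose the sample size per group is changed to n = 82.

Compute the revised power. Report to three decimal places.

With n = 82 per group: δ = d·√(n/2) = 0.48 × √(82/2) = 3.0735. Critical value z_{0.05} = 1.645.
Revised power = Φ(δ − 1.645) = Φ(1.429) = 0.9234.

Power ≈ 0.923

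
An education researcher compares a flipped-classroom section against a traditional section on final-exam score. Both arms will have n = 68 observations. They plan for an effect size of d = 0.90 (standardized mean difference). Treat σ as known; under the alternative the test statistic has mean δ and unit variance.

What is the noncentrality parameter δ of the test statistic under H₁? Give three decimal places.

δ ≈ 5.248

δ = d·√(n/2) = 0.90 × √(68/2) = 5.2479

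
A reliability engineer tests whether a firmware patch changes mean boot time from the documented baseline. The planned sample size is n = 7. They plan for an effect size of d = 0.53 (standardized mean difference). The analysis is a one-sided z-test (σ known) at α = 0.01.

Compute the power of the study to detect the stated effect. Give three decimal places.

Power ≈ 0.178

Noncentrality parameter: δ = d·√n = 0.53 × √7 = 1.4022
One-sided α = 0.01 → critical value z_{0.01} = 2.326.
Power = P(Z > 2.326 − δ) = Φ(-0.924) = 0.1777.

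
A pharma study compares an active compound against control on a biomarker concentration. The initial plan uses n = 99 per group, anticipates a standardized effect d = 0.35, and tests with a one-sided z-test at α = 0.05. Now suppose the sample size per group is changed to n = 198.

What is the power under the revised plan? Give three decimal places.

With n = 198 per group: δ = d·√(n/2) = 0.35 × √(198/2) = 3.4825. Critical value z_{0.05} = 1.645.
Revised power = Φ(δ − 1.645) = Φ(1.838) = 0.9669.

Power ≈ 0.967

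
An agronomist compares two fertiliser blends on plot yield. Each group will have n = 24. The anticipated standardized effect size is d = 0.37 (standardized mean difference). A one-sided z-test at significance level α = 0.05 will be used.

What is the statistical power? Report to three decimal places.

Noncentrality parameter: δ = d·√(n/2) = 0.37 × √(24/2) = 1.2817
Critical value for a one-sided test at α = 0.05: z_α = 1.645.
Power = Φ(δ − 1.645) = Φ(-0.363) = 0.3583.

Power ≈ 0.358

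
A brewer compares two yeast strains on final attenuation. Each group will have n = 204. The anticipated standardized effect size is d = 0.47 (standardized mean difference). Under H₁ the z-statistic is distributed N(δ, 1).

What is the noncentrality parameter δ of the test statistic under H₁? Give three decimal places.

δ ≈ 4.747

The noncentrality parameter scales effect size by the design's sample-size factor: δ = d·√(n/2) = 0.47 × √(204/2) = 4.7468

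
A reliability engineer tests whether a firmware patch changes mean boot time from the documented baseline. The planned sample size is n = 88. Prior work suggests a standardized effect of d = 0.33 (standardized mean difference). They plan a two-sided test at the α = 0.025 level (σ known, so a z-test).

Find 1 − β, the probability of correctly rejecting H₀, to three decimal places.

Noncentrality parameter: δ = d·√n = 0.33 × √88 = 3.0957
Critical value for a two-sided test at α = 0.025: z_{α/2} = 2.241.
Power = Φ(δ − 2.241) + Φ(−δ − 2.241) = Φ(0.854) + Φ(-5.337) = 0.8035 + 0.0000 = 0.8035.

Power ≈ 0.804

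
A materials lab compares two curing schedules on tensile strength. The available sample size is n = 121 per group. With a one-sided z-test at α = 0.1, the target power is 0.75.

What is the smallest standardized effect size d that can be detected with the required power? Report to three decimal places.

Need Φ(δ − 1.282) = 0.75, so δ = 1.282 + 0.674 = 1.956.
δ = d·√(n/2) ⇒ d = δ/√(n/2) = 1.956/√(121/2) = 0.2515.

d ≈ 0.251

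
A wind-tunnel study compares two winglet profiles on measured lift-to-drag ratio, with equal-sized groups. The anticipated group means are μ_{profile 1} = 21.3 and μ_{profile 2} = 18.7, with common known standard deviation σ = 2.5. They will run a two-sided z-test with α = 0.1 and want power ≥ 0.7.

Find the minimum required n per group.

n = 9 per group

Standardized effect: d = |μ_{profile 1} − μ_{profile 2}| / σ = |21.3 − 18.7| / 2.5 = 1.0400
For power 0.7 need Φ(δ − z_{0.05}) = 0.7, so δ = z_{0.05} + z_{0.30} = 1.645 + 0.524 = 2.169.
(Ignoring the negligible lower-tail rejection probability gives the usual closed-form inversion.)
δ = d·√(n/2) ⇒ n = 2(δ/d)² = 2 × (2.169 / 1.0400)² = 8.70.
Round up to the next whole unit.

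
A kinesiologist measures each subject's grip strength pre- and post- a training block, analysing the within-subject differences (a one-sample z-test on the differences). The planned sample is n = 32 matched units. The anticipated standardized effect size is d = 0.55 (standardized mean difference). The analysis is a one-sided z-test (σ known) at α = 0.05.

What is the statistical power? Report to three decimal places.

Noncentrality parameter: δ = d·√n = 0.55 × √32 = 3.1113
One-sided α = 0.05 → critical value z_{0.05} = 1.645.
Power = P(Z > 1.645 − δ) = Φ(1.466) = 0.9287.

Power ≈ 0.929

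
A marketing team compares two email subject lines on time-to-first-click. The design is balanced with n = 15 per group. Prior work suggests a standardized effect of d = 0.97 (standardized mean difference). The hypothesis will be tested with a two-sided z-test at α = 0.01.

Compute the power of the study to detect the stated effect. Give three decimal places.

Noncentrality parameter: δ = d·√(n/2) = 0.97 × √(15/2) = 2.6565
Critical value for a two-sided test at α = 0.01: z_{α/2} = 2.576.
Power = Φ(δ − 2.576) + Φ(−δ − 2.576) = Φ(0.081) + Φ(-5.232) = 0.5321 + 0.0000 = 0.5321.

Power ≈ 0.532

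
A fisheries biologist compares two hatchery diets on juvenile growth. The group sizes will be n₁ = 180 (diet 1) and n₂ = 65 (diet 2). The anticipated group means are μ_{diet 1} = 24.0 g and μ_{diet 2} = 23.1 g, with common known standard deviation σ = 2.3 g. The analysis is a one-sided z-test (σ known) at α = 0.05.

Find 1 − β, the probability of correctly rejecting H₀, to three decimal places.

Standardized effect: d = |μ_{diet 1} − μ_{diet 2}| / σ = |24.0 − 23.1| / 2.3 = 0.3913
Noncentrality parameter: δ = d / √(1/n₁ + 1/n₂) = 0.3913 / √(1/180 + 1/65) = 2.7041
One-sided α = 0.05 → critical value z_{0.05} = 1.645.
Power = Φ(δ − 1.645) = Φ(1.059) = 0.8553.

Power ≈ 0.855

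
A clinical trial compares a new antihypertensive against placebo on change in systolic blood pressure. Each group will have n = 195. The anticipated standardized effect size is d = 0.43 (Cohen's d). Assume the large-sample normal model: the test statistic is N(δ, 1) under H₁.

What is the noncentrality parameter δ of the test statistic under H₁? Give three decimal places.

δ ≈ 4.246

The noncentrality parameter scales effect size by the design's sample-size factor: δ = d·√(n/2) = 0.43 × √(195/2) = 4.2459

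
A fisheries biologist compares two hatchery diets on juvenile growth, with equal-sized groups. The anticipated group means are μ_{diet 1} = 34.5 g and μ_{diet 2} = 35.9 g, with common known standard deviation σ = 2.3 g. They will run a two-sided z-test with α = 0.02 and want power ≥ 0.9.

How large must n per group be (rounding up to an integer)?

Standardized effect: d = |μ_{diet 1} − μ_{diet 2}| / σ = |34.5 − 35.9| / 2.3 = 0.6087
For power 0.9 need Φ(δ − z_{0.01}) = 0.9, so δ = z_{0.01} + z_{0.10} = 2.326 + 1.282 = 3.608.
(For δ > 0 the lower-tail rejection region contributes negligibly to power, so the one-term inversion is standard.)
δ = d·√(n/2) ⇒ n = 2(δ/d)² = 2 × (3.608 / 0.6087)² = 70.26.
Round up to the next whole unit.

n = 71 per group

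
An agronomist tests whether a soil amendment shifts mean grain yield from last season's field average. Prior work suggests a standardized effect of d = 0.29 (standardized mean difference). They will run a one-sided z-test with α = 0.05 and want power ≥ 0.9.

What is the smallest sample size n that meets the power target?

For power 0.9 need Φ(δ − z_{0.05}) = 0.9, so δ = z_{0.05} + z_{0.10} = 1.645 + 1.282 = 2.926.
δ = d·√n ⇒ n = (δ/d)² = (2.926 / 0.29)² = 101.83.
Round up to the next whole unit.

n = 102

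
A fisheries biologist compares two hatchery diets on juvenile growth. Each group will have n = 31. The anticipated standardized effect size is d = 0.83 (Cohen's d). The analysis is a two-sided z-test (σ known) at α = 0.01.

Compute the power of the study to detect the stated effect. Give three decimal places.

Power ≈ 0.755

Noncentrality parameter: δ = d·√(n/2) = 0.83 × √(31/2) = 3.2677
Critical value for a two-sided test at α = 0.01: z_{α/2} = 2.576.
Power = Φ(δ − 2.576) + Φ(−δ − 2.576) = Φ(0.692) + Φ(-5.844) = 0.7555 + 0.0000 = 0.7555.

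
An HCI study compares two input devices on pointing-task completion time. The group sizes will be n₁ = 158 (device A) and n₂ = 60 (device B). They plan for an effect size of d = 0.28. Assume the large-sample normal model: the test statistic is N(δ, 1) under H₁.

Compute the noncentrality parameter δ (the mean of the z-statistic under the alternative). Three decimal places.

δ ≈ 1.846

δ = d / √(1/n₁ + 1/n₂) = 0.28 / √(1/158 + 1/60) = 1.8464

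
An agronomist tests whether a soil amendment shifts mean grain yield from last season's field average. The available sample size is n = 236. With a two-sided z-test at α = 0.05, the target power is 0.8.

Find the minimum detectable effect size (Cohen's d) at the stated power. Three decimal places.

d ≈ 0.182

Required noncentrality: δ = z_{0.025} + z_{0.20} = 1.960 + 0.842 = 2.802.
(Lower-tail contribution to power is negligible for δ > 0.)
δ = d·√n ⇒ d = δ/√n = 2.802/√236 = 0.1824.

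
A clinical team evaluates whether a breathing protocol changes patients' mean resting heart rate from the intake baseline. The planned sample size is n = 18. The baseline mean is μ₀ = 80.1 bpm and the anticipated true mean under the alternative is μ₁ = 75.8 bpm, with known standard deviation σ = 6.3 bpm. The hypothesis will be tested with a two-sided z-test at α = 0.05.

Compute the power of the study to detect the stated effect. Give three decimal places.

Standardized effect: d = |μ₁ − μ₀| / σ = |75.8 − 80.1| / 6.3 = 0.6825
Noncentrality parameter: λ = d·√n = 0.6825 × √18 = 2.8958
Two-sided α = 0.05 → critical value z_{0.025} = 1.960.
Power = Φ(λ − 1.960) + Φ(−λ − 1.960) = Φ(0.936) + Φ(-4.856) = 0.8253 + 0.0000 = 0.8253.

Power ≈ 0.825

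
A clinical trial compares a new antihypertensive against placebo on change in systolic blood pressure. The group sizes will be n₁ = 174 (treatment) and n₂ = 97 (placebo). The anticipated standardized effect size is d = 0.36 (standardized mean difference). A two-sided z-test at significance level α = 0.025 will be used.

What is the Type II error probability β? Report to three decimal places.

β ≈ 0.274

Noncentrality parameter: δ = d / √(1/n₁ + 1/n₂) = 0.36 / √(1/174 + 1/97) = 2.8410
Critical value for a two-sided test at α = 0.025: z_{α/2} = 2.241.
Power = Φ(δ − 2.241) + Φ(−δ − 2.241) = Φ(0.600) + Φ(-5.082) = 0.7256 + 0.0000 = 0.7256.
Type II error: β = 1 − power = 1 − 0.7256 = 0.2744.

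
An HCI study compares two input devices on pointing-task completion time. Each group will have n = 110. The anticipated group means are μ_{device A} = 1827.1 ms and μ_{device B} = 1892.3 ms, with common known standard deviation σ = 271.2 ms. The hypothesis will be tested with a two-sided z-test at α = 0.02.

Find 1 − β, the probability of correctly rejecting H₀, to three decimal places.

Power ≈ 0.293

Standardized effect: d = |μ_{device A} − μ_{device B}| / σ = |1827.1 − 1892.3| / 271.2 = 0.2404
Noncentrality parameter: δ = d·√(n/2) = 0.2404 × √(110/2) = 1.7830
Two-sided α = 0.02 → critical value z_{0.01} = 2.326.
Power = Φ(δ − 2.326) + Φ(−δ − 2.326) = Φ(-0.543) + Φ(-4.109) = 0.2934 + 0.0000 = 0.2934.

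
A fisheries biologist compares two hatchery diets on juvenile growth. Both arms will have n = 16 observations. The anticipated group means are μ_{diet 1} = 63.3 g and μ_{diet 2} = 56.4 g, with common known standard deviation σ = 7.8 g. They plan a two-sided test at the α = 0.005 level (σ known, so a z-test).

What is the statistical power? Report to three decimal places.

Standardized effect: d = |μ_{diet 1} − μ_{diet 2}| / σ = |63.3 − 56.4| / 7.8 = 0.8846
Noncentrality parameter: δ = d·√(n/2) = 0.8846 × √(16/2) = 2.5021
Critical value for a two-sided test at α = 0.005: z_{α/2} = 2.807.
Power = Φ(δ − 2.807) + Φ(−δ − 2.807) = Φ(-0.305) + Φ(-5.309) = 0.3802 + 0.0000 = 0.3802.

Power ≈ 0.380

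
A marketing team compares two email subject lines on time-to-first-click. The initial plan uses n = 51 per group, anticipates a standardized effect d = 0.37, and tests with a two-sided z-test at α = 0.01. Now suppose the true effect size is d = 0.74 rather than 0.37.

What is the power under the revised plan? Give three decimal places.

Power ≈ 0.877

With d = 0.74: δ = d·√(n/2) = 0.74 × √(51/2) = 3.7368. Critical value z_{0.005} = 2.576.
Revised power = Φ(δ − 2.576) + Φ(−δ − 2.576) = Φ(1.161) + Φ(-6.313) = 0.8772 + 0.0000 = 0.8772.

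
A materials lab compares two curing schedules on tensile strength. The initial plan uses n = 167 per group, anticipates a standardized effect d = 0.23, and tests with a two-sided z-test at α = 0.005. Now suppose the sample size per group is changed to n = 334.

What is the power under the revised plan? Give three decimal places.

Power ≈ 0.566

With n = 334 per group: δ = d·√(n/2) = 0.23 × √(334/2) = 2.9723. Critical value z_{0.0025} = 2.807.
Revised power = Φ(δ − 2.807) + Φ(−δ − 2.807) = Φ(0.165) + Φ(-5.779) = 0.5656 + 0.0000 = 0.5656.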